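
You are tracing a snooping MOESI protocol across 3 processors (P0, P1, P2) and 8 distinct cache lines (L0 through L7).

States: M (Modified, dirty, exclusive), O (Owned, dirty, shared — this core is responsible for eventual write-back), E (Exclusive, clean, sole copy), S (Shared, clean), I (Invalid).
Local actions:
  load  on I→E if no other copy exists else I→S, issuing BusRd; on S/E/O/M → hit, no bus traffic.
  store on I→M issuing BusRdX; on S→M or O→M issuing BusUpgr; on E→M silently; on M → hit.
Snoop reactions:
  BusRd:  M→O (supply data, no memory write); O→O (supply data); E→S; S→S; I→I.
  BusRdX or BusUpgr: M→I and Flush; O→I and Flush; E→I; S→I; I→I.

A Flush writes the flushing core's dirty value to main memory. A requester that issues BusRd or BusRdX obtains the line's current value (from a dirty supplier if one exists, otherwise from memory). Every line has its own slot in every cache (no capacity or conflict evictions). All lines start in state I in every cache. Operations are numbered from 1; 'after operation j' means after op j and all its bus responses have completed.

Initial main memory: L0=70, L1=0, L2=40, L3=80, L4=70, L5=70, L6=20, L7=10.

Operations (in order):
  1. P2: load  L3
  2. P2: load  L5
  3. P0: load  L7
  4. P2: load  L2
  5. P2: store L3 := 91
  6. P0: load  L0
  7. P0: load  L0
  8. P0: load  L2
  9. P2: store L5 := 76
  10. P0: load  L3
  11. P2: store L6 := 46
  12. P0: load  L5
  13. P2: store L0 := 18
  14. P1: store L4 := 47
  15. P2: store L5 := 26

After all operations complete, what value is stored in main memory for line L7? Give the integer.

[1] P2: load  L3 | P0:I, P1:I, P2:E(80) | bus: BusRd
[2] P2: load  L5 | P0:I, P1:I, P2:E(70) | bus: BusRd
[3] P0: load  L7 | P0:E(10), P1:I, P2:I | bus: BusRd
[4] P2: load  L2 | P0:I, P1:I, P2:E(40) | bus: BusRd
[5] P2: store L3 := 91 | P0:I, P1:I, P2:M(91) | bus: none
[6] P0: load  L0 | P0:E(70), P1:I, P2:I | bus: BusRd
[7] P0: load  L0 | P0:E(70), P1:I, P2:I | bus: none
[8] P0: load  L2 | P0:S(40), P1:I, P2:S(40) | bus: BusRd
[9] P2: store L5 := 76 | P0:I, P1:I, P2:M(76) | bus: none
[10] P0: load  L3 | P0:S(91), P1:I, P2:O(91) | bus: BusRd
[11] P2: store L6 := 46 | P0:I, P1:I, P2:M(46) | bus: BusRdX
[12] P0: load  L5 | P0:S(76), P1:I, P2:O(76) | bus: BusRd
[13] P2: store L0 := 18 | P0:I, P1:I, P2:M(18) | bus: BusRdX
[14] P1: store L4 := 47 | P0:I, P1:M(47), P2:I | bus: BusRdX
[15] P2: store L5 := 26 | P0:I, P1:I, P2:M(26) | bus: BusUpgr

memory[L7] = 10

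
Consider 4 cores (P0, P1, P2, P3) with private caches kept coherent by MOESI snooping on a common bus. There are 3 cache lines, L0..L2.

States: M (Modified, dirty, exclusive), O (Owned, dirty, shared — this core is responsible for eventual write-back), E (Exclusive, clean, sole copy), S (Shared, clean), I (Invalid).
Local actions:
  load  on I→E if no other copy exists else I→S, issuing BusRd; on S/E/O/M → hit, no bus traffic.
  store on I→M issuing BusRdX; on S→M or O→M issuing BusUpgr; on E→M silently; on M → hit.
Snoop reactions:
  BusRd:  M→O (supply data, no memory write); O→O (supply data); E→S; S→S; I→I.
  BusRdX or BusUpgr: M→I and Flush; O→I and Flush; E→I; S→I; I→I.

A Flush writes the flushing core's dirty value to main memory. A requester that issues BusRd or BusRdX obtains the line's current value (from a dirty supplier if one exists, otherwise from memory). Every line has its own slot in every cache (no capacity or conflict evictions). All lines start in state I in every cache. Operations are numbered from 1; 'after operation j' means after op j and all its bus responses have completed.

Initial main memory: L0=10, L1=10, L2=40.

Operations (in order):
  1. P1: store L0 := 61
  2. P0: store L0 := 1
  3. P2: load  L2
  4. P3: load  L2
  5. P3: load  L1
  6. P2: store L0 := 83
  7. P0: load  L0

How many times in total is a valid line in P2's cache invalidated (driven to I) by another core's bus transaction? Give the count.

invalidations = 0

  op1 P1: store L0 := 61 → I/M/I/I on L0; bus BusRdX; mem=10
  op2 P0: store L0 := 1 → M/I/I/I on L0; bus BusRdX Flush; mem=61
  op3 P2: load  L2 → I/I/E/I on L2; bus BusRd; mem=40
  op4 P3: load  L2 → I/I/S/S on L2; bus BusRd; mem=40
  op5 P3: load  L1 → I/I/I/E on L1; bus BusRd; mem=10
  op6 P2: store L0 := 83 → I/I/M/I on L0; bus BusRdX Flush; mem=1
  op7 P0: load  L0 → S/I/O/I on L0; bus BusRd; mem=1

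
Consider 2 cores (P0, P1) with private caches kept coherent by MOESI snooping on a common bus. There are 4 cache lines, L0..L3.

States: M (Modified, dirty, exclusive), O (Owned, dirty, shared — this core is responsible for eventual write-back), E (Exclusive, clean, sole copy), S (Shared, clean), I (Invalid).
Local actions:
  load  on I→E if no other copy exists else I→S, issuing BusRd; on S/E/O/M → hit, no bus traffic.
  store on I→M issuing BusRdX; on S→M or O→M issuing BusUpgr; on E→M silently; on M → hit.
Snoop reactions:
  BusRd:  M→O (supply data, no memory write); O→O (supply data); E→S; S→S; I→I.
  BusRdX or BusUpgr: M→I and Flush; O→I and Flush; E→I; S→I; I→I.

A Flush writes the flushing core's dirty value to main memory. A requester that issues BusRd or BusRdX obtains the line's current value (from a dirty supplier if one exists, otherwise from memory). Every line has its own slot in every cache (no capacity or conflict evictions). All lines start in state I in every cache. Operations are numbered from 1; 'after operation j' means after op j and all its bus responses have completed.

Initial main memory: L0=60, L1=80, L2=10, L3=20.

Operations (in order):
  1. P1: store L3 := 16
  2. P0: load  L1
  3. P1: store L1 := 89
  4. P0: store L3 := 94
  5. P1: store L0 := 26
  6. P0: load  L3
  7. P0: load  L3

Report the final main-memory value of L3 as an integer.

  op1 P1: store L3 := 16 → I/M on L3; bus BusRdX; mem=20
  op2 P0: load  L1 → E/I on L1; bus BusRd; mem=80
  op3 P1: store L1 := 89 → I/M on L1; bus BusRdX; mem=80
  op4 P0: store L3 := 94 → M/I on L3; bus BusRdX Flush; mem=16
  op5 P1: store L0 := 26 → I/M on L0; bus BusRdX; mem=60
  op6 P0: load  L3 → M/I on L3; bus (none); mem=16
  op7 P0: load  L3 → M/I on L3; bus (none); mem=16

memory[L3] = 16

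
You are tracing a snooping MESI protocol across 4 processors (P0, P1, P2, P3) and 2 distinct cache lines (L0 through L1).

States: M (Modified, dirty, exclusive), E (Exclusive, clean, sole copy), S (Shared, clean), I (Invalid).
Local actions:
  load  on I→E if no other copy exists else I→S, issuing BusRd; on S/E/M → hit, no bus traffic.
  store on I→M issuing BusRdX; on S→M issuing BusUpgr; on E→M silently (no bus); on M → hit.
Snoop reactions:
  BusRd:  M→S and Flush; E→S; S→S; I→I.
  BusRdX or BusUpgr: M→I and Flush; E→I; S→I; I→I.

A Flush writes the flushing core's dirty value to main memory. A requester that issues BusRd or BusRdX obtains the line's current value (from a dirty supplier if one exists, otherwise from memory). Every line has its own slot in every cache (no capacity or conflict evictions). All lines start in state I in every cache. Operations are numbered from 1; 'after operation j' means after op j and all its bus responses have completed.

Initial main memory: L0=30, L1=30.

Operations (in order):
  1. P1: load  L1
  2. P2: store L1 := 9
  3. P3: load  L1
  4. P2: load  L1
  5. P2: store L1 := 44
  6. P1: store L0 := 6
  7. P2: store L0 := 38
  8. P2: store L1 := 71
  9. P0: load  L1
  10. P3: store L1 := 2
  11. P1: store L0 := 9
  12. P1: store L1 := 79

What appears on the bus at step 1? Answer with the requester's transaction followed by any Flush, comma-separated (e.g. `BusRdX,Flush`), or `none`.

bus = BusRd

1. P1: load  L1  bus=[BusRd]  L1: P0=I P1=E P2=I P3=I  mem[L1]=30
2. P2: store L1 := 9  bus=[BusRdX]  L1: P0=I P1=I P2=M P3=I  mem[L1]=30
3. P3: load  L1  bus=[BusRd,Flush]  L1: P0=I P1=I P2=S P3=S  mem[L1]=9
4. P2: load  L1  bus=[-]  L1: P0=I P1=I P2=S P3=S  mem[L1]=9
5. P2: store L1 := 44  bus=[BusUpgr]  L1: P0=I P1=I P2=M P3=I  mem[L1]=9
6. P1: store L0 := 6  bus=[BusRdX]  L0: P0=I P1=M P2=I P3=I  mem[L0]=30
7. P2: store L0 := 38  bus=[BusRdX,Flush]  L0: P0=I P1=I P2=M P3=I  mem[L0]=6
8. P2: store L1 := 71  bus=[-]  L1: P0=I P1=I P2=M P3=I  mem[L1]=9
9. P0: load  L1  bus=[BusRd,Flush]  L1: P0=S P1=I P2=S P3=I  mem[L1]=71
10. P3: store L1 := 2  bus=[BusRdX]  L1: P0=I P1=I P2=I P3=M  mem[L1]=71
11. P1: store L0 := 9  bus=[BusRdX,Flush]  L0: P0=I P1=M P2=I P3=I  mem[L0]=38
12. P1: store L1 := 79  bus=[BusRdX,Flush]  L1: P0=I P1=M P2=I P3=I  mem[L1]=2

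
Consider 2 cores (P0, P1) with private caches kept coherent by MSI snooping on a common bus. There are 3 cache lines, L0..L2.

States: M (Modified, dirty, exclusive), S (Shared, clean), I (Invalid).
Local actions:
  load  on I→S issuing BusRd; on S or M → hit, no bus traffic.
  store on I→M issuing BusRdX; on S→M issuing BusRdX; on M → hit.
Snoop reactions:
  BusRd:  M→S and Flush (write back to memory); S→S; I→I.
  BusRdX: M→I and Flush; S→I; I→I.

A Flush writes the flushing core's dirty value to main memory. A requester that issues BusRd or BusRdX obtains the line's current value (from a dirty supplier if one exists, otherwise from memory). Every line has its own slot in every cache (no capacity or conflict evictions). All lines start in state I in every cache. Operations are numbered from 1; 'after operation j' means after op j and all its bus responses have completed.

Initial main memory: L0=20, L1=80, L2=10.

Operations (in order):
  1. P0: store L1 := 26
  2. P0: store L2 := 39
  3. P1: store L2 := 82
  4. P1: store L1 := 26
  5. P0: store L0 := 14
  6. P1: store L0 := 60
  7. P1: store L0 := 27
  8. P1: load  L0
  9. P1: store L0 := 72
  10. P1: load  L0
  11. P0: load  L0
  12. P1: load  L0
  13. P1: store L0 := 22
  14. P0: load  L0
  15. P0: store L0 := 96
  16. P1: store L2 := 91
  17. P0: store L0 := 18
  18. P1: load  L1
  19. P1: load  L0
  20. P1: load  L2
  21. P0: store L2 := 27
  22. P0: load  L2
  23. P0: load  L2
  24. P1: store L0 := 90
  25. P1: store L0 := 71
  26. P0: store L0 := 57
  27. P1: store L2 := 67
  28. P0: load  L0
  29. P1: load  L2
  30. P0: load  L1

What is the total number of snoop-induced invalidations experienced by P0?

  op1 P0: store L1 := 26 → M/I on L1; bus BusRdX; mem=80
  op2 P0: store L2 := 39 → M/I on L2; bus BusRdX; mem=10
  op3 P1: store L2 := 82 → I/M on L2; bus BusRdX Flush; mem=39
  op4 P1: store L1 := 26 → I/M on L1; bus BusRdX Flush; mem=26
  op5 P0: store L0 := 14 → M/I on L0; bus BusRdX; mem=20
  op6 P1: store L0 := 60 → I/M on L0; bus BusRdX Flush; mem=14
  op7 P1: store L0 := 27 → I/M on L0; bus (none); mem=14
  op8 P1: load  L0 → I/M on L0; bus (none); mem=14
  op9 P1: store L0 := 72 → I/M on L0; bus (none); mem=14
  op10 P1: load  L0 → I/M on L0; bus (none); mem=14
  op11 P0: load  L0 → S/S on L0; bus BusRd Flush; mem=72
  op12 P1: load  L0 → S/S on L0; bus (none); mem=72
  op13 P1: store L0 := 22 → I/M on L0; bus BusRdX; mem=72
  op14 P0: load  L0 → S/S on L0; bus BusRd Flush; mem=22
  op15 P0: store L0 := 96 → M/I on L0; bus BusRdX; mem=22
  op16 P1: store L2 := 91 → I/M on L2; bus (none); mem=39
  op17 P0: store L0 := 18 → M/I on L0; bus (none); mem=22
  op18 P1: load  L1 → I/M on L1; bus (none); mem=26
  op19 P1: load  L0 → S/S on L0; bus BusRd Flush; mem=18
  op20 P1: load  L2 → I/M on L2; bus (none); mem=39
  op21 P0: store L2 := 27 → M/I on L2; bus BusRdX Flush; mem=91
  op22 P0: load  L2 → M/I on L2; bus (none); mem=91
  op23 P0: load  L2 → M/I on L2; bus (none); mem=91
  op24 P1: store L0 := 90 → I/M on L0; bus BusRdX; mem=18
  op25 P1: store L0 := 71 → I/M on L0; bus (none); mem=18
  op26 P0: store L0 := 57 → M/I on L0; bus BusRdX Flush; mem=71
  op27 P1: store L2 := 67 → I/M on L2; bus BusRdX Flush; mem=27
  op28 P0: load  L0 → M/I on L0; bus (none); mem=71
  op29 P1: load  L2 → I/M on L2; bus (none); mem=27
  op30 P0: load  L1 → S/S on L1; bus BusRd Flush; mem=26

invalidations = 6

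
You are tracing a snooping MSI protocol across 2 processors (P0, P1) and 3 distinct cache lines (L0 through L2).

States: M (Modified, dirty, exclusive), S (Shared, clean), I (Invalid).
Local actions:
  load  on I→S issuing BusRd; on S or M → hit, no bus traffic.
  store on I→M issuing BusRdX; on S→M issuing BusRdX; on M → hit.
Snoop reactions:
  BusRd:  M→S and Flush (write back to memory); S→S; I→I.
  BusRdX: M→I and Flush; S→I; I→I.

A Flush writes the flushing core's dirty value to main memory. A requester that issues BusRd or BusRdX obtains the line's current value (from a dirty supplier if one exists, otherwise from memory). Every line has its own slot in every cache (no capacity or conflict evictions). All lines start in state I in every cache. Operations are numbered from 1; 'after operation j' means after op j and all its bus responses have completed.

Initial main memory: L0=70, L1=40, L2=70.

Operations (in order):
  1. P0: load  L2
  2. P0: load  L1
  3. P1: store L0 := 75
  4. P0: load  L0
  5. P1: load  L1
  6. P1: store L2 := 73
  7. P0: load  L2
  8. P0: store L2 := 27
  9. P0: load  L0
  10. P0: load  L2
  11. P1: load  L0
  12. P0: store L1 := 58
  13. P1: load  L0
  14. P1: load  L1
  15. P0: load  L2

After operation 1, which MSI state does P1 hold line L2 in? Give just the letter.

state = I

1. P0: load  L2  bus=[BusRd]  L2: P0=S P1=I  mem[L2]=70
2. P0: load  L1  bus=[BusRd]  L1: P0=S P1=I  mem[L1]=40
3. P1: store L0 := 75  bus=[BusRdX]  L0: P0=I P1=M  mem[L0]=70
4. P0: load  L0  bus=[BusRd,Flush]  L0: P0=S P1=S  mem[L0]=75
5. P1: load  L1  bus=[BusRd]  L1: P0=S P1=S  mem[L1]=40
6. P1: store L2 := 73  bus=[BusRdX]  L2: P0=I P1=M  mem[L2]=70
7. P0: load  L2  bus=[BusRd,Flush]  L2: P0=S P1=S  mem[L2]=73
8. P0: store L2 := 27  bus=[BusRdX]  L2: P0=M P1=I  mem[L2]=73
9. P0: load  L0  bus=[-]  L0: P0=S P1=S  mem[L0]=75
10. P0: load  L2  bus=[-]  L2: P0=M P1=I  mem[L2]=73
11. P1: load  L0  bus=[-]  L0: P0=S P1=S  mem[L0]=75
12. P0: store L1 := 58  bus=[BusRdX]  L1: P0=M P1=I  mem[L1]=40
13. P1: load  L0  bus=[-]  L0: P0=S P1=S  mem[L0]=75
14. P1: load  L1  bus=[BusRd,Flush]  L1: P0=S P1=S  mem[L1]=58
15. P0: load  L2  bus=[-]  L2: P0=M P1=I  mem[L2]=73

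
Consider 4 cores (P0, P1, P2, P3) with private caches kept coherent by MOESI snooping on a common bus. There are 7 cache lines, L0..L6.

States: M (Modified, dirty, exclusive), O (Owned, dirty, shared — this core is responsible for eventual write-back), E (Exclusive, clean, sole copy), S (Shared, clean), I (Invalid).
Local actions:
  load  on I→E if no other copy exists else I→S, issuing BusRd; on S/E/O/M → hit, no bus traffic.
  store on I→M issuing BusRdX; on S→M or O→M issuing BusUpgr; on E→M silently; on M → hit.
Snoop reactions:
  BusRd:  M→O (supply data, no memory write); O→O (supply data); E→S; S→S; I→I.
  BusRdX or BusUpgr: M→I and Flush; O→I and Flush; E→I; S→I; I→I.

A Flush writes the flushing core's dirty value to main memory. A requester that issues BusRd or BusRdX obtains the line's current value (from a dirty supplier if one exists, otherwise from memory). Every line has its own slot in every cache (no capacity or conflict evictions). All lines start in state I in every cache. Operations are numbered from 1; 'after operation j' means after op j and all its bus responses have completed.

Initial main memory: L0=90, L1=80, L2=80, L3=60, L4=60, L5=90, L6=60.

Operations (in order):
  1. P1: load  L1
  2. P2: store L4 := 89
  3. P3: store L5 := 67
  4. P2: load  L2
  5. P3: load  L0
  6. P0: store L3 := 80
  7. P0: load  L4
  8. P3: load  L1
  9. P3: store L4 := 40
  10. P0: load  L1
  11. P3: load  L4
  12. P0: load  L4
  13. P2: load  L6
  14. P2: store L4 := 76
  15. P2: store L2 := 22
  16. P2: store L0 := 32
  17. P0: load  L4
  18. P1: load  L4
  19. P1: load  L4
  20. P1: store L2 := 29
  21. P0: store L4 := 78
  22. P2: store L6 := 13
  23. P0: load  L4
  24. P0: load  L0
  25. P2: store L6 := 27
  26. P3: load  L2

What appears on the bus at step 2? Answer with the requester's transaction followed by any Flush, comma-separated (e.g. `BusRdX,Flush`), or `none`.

  op1 P1: load  L1 → I/E/I/I on L1; bus BusRd; mem=80
  op2 P2: store L4 := 89 → I/I/M/I on L4; bus BusRdX; mem=60
  op3 P3: store L5 := 67 → I/I/I/M on L5; bus BusRdX; mem=90
  op4 P2: load  L2 → I/I/E/I on L2; bus BusRd; mem=80
  op5 P3: load  L0 → I/I/I/E on L0; bus BusRd; mem=90
  op6 P0: store L3 := 80 → M/I/I/I on L3; bus BusRdX; mem=60
  op7 P0: load  L4 → S/I/O/I on L4; bus BusRd; mem=60
  op8 P3: load  L1 → I/S/I/S on L1; bus BusRd; mem=80
  op9 P3: store L4 := 40 → I/I/I/M on L4; bus BusRdX Flush; mem=89
  op10 P0: load  L1 → S/S/I/S on L1; bus BusRd; mem=80
  op11 P3: load  L4 → I/I/I/M on L4; bus (none); mem=89
  op12 P0: load  L4 → S/I/I/O on L4; bus BusRd; mem=89
  op13 P2: load  L6 → I/I/E/I on L6; bus BusRd; mem=60
  op14 P2: store L4 := 76 → I/I/M/I on L4; bus BusRdX Flush; mem=40
  op15 P2: store L2 := 22 → I/I/M/I on L2; bus (none); mem=80
  op16 P2: store L0 := 32 → I/I/M/I on L0; bus BusRdX; mem=90
  op17 P0: load  L4 → S/I/O/I on L4; bus BusRd; mem=40
  op18 P1: load  L4 → S/S/O/I on L4; bus BusRd; mem=40
  op19 P1: load  L4 → S/S/O/I on L4; bus (none); mem=40
  op20 P1: store L2 := 29 → I/M/I/I on L2; bus BusRdX Flush; mem=22
  op21 P0: store L4 := 78 → M/I/I/I on L4; bus BusUpgr Flush; mem=76
  op22 P2: store L6 := 13 → I/I/M/I on L6; bus (none); mem=60
  op23 P0: load  L4 → M/I/I/I on L4; bus (none); mem=76
  op24 P0: load  L0 → S/I/O/I on L0; bus BusRd; mem=90
  op25 P2: store L6 := 27 → I/I/M/I on L6; bus (none); mem=60
  op26 P3: load  L2 → I/O/I/S on L2; bus BusRd; mem=22

bus = BusRdX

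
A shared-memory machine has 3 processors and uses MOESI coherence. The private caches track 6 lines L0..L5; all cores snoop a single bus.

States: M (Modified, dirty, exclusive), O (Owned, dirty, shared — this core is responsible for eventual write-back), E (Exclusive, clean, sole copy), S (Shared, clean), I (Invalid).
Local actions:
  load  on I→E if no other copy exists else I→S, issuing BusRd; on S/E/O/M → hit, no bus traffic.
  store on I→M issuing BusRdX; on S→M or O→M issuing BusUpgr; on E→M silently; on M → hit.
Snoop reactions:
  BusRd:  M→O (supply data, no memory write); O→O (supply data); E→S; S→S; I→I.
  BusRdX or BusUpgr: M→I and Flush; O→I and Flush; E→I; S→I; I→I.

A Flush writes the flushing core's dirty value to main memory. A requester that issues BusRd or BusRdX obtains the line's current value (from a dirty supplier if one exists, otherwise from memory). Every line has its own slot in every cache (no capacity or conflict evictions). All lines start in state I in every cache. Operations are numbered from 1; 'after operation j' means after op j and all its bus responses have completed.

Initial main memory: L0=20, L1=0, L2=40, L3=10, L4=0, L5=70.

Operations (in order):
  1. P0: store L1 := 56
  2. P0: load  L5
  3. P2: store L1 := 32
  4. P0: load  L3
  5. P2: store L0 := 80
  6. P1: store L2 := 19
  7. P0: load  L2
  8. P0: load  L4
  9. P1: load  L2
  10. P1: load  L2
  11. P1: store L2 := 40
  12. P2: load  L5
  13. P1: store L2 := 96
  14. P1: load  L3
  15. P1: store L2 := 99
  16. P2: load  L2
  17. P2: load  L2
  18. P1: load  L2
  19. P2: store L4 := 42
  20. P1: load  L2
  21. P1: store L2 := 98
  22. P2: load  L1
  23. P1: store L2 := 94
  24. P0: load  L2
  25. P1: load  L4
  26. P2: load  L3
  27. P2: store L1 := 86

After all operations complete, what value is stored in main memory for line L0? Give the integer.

memory[L0] = 20

step 1: P0: store L1 := 56  ⟶  MII  (L1)  txn=BusRdX  M[L1]=0
step 2: P0: load  L5  ⟶  EII  (L5)  txn=BusRd  M[L5]=70
step 3: P2: store L1 := 32  ⟶  IIM  (L1)  txn=BusRdX+Flush  M[L1]=56
step 4: P0: load  L3  ⟶  EII  (L3)  txn=BusRd  M[L3]=10
step 5: P2: store L0 := 80  ⟶  IIM  (L0)  txn=BusRdX  M[L0]=20
step 6: P1: store L2 := 19  ⟶  IMI  (L2)  txn=BusRdX  M[L2]=40
step 7: P0: load  L2  ⟶  SOI  (L2)  txn=BusRd  M[L2]=40
step 8: P0: load  L4  ⟶  EII  (L4)  txn=BusRd  M[L4]=0
step 9: P1: load  L2  ⟶  SOI  (L2)  txn=∅  M[L2]=40
step 10: P1: load  L2  ⟶  SOI  (L2)  txn=∅  M[L2]=40
step 11: P1: store L2 := 40  ⟶  IMI  (L2)  txn=BusUpgr  M[L2]=40
step 12: P2: load  L5  ⟶  SIS  (L5)  txn=BusRd  M[L5]=70
step 13: P1: store L2 := 96  ⟶  IMI  (L2)  txn=∅  M[L2]=40
step 14: P1: load  L3  ⟶  SSI  (L3)  txn=BusRd  M[L3]=10
step 15: P1: store L2 := 99  ⟶  IMI  (L2)  txn=∅  M[L2]=40
step 16: P2: load  L2  ⟶  IOS  (L2)  txn=BusRd  M[L2]=40
step 17: P2: load  L2  ⟶  IOS  (L2)  txn=∅  M[L2]=40
step 18: P1: load  L2  ⟶  IOS  (L2)  txn=∅  M[L2]=40
step 19: P2: store L4 := 42  ⟶  IIM  (L4)  txn=BusRdX  M[L4]=0
step 20: P1: load  L2  ⟶  IOS  (L2)  txn=∅  M[L2]=40
step 21: P1: store L2 := 98  ⟶  IMI  (L2)  txn=BusUpgr  M[L2]=40
step 22: P2: load  L1  ⟶  IIM  (L1)  txn=∅  M[L1]=56
step 23: P1: store L2 := 94  ⟶  IMI  (L2)  txn=∅  M[L2]=40
step 24: P0: load  L2  ⟶  SOI  (L2)  txn=BusRd  M[L2]=40
step 25: P1: load  L4  ⟶  ISO  (L4)  txn=BusRd  M[L4]=0
step 26: P2: load  L3  ⟶  SSS  (L3)  txn=BusRd  M[L3]=10
step 27: P2: store L1 := 86  ⟶  IIM  (L1)  txn=∅  M[L1]=56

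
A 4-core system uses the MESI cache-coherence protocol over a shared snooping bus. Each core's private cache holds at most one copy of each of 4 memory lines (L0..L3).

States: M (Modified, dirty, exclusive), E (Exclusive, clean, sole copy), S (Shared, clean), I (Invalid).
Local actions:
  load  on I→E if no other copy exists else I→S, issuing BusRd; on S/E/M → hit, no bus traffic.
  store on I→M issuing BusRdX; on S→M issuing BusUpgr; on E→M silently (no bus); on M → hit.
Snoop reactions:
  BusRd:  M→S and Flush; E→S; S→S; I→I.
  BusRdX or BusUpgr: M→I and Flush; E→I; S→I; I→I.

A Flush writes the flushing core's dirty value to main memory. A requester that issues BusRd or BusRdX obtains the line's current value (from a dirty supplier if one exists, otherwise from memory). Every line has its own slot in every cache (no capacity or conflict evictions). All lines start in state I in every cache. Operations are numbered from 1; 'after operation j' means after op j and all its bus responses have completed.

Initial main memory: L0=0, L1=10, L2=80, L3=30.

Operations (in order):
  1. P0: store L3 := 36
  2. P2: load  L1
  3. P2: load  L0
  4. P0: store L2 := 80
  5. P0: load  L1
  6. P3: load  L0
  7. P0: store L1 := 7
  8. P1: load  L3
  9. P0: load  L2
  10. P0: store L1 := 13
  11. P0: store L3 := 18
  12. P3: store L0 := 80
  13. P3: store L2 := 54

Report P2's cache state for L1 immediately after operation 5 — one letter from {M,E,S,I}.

state = S

step 1: P0: store L3 := 36  ⟶  MIII  (L3)  txn=BusRdX  M[L3]=30
step 2: P2: load  L1  ⟶  IIEI  (L1)  txn=BusRd  M[L1]=10
step 3: P2: load  L0  ⟶  IIEI  (L0)  txn=BusRd  M[L0]=0
step 4: P0: store L2 := 80  ⟶  MIII  (L2)  txn=BusRdX  M[L2]=80
step 5: P0: load  L1  ⟶  SISI  (L1)  txn=BusRd  M[L1]=10
step 6: P3: load  L0  ⟶  IISS  (L0)  txn=BusRd  M[L0]=0
step 7: P0: store L1 := 7  ⟶  MIII  (L1)  txn=BusUpgr  M[L1]=10
step 8: P1: load  L3  ⟶  SSII  (L3)  txn=BusRd+Flush  M[L3]=36
step 9: P0: load  L2  ⟶  MIII  (L2)  txn=∅  M[L2]=80
step 10: P0: store L1 := 13  ⟶  MIII  (L1)  txn=∅  M[L1]=10
step 11: P0: store L3 := 18  ⟶  MIII  (L3)  txn=BusUpgr  M[L3]=36
step 12: P3: store L0 := 80  ⟶  IIIM  (L0)  txn=BusUpgr  M[L0]=0
step 13: P3: store L2 := 54  ⟶  IIIM  (L2)  txn=BusRdX+Flush  M[L2]=80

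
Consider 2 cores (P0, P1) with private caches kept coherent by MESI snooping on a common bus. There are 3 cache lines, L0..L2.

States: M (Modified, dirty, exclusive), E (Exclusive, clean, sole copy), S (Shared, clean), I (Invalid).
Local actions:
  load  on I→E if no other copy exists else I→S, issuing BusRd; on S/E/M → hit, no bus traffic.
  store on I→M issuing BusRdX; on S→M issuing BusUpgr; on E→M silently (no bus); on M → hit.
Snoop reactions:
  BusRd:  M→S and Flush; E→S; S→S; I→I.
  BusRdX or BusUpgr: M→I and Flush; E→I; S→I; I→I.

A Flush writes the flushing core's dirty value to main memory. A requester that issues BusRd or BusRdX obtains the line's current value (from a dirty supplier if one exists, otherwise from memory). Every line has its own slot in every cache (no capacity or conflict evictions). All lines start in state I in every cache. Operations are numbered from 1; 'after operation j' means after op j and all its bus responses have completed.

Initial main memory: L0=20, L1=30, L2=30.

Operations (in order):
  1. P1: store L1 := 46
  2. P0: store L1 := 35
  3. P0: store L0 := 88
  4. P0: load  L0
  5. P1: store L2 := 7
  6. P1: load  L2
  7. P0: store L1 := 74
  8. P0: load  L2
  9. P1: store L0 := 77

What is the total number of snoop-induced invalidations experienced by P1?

invalidations = 1

1. P1: store L1 := 46  bus=[BusRdX]  L1: P0=I P1=M  mem[L1]=30
2. P0: store L1 := 35  bus=[BusRdX,Flush]  L1: P0=M P1=I  mem[L1]=46
3. P0: store L0 := 88  bus=[BusRdX]  L0: P0=M P1=I  mem[L0]=20
4. P0: load  L0  bus=[-]  L0: P0=M P1=I  mem[L0]=20
5. P1: store L2 := 7  bus=[BusRdX]  L2: P0=I P1=M  mem[L2]=30
6. P1: load  L2  bus=[-]  L2: P0=I P1=M  mem[L2]=30
7. P0: store L1 := 74  bus=[-]  L1: P0=M P1=I  mem[L1]=46
8. P0: load  L2  bus=[BusRd,Flush]  L2: P0=S P1=S  mem[L2]=7
9. P1: store L0 := 77  bus=[BusRdX,Flush]  L0: P0=I P1=M  mem[L0]=88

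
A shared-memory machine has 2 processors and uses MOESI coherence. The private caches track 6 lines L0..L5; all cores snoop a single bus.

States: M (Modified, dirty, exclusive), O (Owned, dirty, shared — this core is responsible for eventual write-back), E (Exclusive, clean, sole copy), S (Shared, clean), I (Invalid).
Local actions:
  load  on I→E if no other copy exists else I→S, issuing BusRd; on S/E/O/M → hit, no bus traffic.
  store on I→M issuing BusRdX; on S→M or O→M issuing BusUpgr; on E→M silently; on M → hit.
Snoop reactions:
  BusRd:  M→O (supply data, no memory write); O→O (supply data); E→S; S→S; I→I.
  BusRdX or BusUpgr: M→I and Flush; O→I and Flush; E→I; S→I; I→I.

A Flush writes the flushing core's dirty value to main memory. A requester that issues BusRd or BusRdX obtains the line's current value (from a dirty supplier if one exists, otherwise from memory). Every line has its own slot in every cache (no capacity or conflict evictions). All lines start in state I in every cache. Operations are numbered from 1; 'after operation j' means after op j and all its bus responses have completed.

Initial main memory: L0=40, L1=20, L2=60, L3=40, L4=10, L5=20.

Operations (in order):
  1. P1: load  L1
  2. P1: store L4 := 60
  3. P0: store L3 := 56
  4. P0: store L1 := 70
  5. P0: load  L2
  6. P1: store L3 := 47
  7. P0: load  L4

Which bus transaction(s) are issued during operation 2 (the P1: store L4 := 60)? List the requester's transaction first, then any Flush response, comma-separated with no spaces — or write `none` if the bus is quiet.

[1] P1: load  L1 | P0:I, P1:E(20) | bus: BusRd
[2] P1: store L4 := 60 | P0:I, P1:M(60) | bus: BusRdX
[3] P0: store L3 := 56 | P0:M(56), P1:I | bus: BusRdX
[4] P0: store L1 := 70 | P0:M(70), P1:I | bus: BusRdX
[5] P0: load  L2 | P0:E(60), P1:I | bus: BusRd
[6] P1: store L3 := 47 | P0:I, P1:M(47) | bus: BusRdX,Flush
[7] P0: load  L4 | P0:S(60), P1:O(60) | bus: BusRd

bus = BusRdX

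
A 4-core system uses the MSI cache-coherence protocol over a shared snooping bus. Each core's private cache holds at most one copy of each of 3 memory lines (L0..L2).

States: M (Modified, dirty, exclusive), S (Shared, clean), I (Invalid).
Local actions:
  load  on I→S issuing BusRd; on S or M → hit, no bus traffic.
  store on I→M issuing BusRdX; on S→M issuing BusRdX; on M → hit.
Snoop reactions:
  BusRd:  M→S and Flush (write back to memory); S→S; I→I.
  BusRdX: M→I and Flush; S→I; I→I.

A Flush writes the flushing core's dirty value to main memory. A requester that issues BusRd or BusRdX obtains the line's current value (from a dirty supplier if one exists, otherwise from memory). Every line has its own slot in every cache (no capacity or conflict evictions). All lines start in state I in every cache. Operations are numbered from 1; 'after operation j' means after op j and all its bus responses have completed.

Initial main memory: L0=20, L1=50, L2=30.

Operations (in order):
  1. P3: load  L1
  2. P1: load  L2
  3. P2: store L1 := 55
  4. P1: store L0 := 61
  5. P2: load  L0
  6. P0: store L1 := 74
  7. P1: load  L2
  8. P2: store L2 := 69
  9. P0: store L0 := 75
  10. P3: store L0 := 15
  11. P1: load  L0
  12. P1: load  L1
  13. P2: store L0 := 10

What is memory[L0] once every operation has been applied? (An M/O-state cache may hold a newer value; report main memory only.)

[1] P3: load  L1 | P0:I, P1:I, P2:I, P3:S(50) | bus: BusRd
[2] P1: load  L2 | P0:I, P1:S(30), P2:I, P3:I | bus: BusRd
[3] P2: store L1 := 55 | P0:I, P1:I, P2:M(55), P3:I | bus: BusRdX
[4] P1: store L0 := 61 | P0:I, P1:M(61), P2:I, P3:I | bus: BusRdX
[5] P2: load  L0 | P0:I, P1:S(61), P2:S(61), P3:I | bus: BusRd,Flush
[6] P0: store L1 := 74 | P0:M(74), P1:I, P2:I, P3:I | bus: BusRdX,Flush
[7] P1: load  L2 | P0:I, P1:S(30), P2:I, P3:I | bus: none
[8] P2: store L2 := 69 | P0:I, P1:I, P2:M(69), P3:I | bus: BusRdX
[9] P0: store L0 := 75 | P0:M(75), P1:I, P2:I, P3:I | bus: BusRdX
[10] P3: store L0 := 15 | P0:I, P1:I, P2:I, P3:M(15) | bus: BusRdX,Flush
[11] P1: load  L0 | P0:I, P1:S(15), P2:I, P3:S(15) | bus: BusRd,Flush
[12] P1: load  L1 | P0:S(74), P1:S(74), P2:I, P3:I | bus: BusRd,Flush
[13] P2: store L0 := 10 | P0:I, P1:I, P2:M(10), P3:I | bus: BusRdX

memory[L0] = 15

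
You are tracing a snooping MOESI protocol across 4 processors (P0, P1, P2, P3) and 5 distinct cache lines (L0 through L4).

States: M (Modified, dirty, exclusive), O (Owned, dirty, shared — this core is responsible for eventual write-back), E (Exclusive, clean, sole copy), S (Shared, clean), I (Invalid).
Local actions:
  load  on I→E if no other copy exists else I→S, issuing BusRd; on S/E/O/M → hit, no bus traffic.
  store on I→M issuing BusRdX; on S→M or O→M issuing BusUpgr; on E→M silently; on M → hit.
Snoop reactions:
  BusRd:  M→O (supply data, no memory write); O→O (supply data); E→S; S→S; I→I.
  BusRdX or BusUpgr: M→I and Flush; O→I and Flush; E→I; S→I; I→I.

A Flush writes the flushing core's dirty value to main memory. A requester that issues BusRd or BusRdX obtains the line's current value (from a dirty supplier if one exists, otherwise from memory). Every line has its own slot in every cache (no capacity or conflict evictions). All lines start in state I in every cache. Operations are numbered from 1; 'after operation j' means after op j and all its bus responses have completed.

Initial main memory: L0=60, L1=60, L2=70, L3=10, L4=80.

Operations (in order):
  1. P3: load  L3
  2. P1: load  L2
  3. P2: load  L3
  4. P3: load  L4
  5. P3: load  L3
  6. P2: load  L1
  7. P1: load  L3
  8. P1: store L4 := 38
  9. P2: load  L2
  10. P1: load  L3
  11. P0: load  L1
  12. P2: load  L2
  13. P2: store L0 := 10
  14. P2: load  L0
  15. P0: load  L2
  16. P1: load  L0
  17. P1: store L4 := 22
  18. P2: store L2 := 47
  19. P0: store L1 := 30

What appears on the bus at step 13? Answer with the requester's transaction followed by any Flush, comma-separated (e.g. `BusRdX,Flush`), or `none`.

  op1 P3: load  L3 → I/I/I/E on L3; bus BusRd; mem=10
  op2 P1: load  L2 → I/E/I/I on L2; bus BusRd; mem=70
  op3 P2: load  L3 → I/I/S/S on L3; bus BusRd; mem=10
  op4 P3: load  L4 → I/I/I/E on L4; bus BusRd; mem=80
  op5 P3: load  L3 → I/I/S/S on L3; bus (none); mem=10
  op6 P2: load  L1 → I/I/E/I on L1; bus BusRd; mem=60
  op7 P1: load  L3 → I/S/S/S on L3; bus BusRd; mem=10
  op8 P1: store L4 := 38 → I/M/I/I on L4; bus BusRdX; mem=80
  op9 P2: load  L2 → I/S/S/I on L2; bus BusRd; mem=70
  op10 P1: load  L3 → I/S/S/S on L3; bus (none); mem=10
  op11 P0: load  L1 → S/I/S/I on L1; bus BusRd; mem=60
  op12 P2: load  L2 → I/S/S/I on L2; bus (none); mem=70
  op13 P2: store L0 := 10 → I/I/M/I on L0; bus BusRdX; mem=60
  op14 P2: load  L0 → I/I/M/I on L0; bus (none); mem=60
  op15 P0: load  L2 → S/S/S/I on L2; bus BusRd; mem=70
  op16 P1: load  L0 → I/S/O/I on L0; bus BusRd; mem=60
  op17 P1: store L4 := 22 → I/M/I/I on L4; bus (none); mem=80
  op18 P2: store L2 := 47 → I/I/M/I on L2; bus BusUpgr; mem=70
  op19 P0: store L1 := 30 → M/I/I/I on L1; bus BusUpgr; mem=60

bus = BusRdX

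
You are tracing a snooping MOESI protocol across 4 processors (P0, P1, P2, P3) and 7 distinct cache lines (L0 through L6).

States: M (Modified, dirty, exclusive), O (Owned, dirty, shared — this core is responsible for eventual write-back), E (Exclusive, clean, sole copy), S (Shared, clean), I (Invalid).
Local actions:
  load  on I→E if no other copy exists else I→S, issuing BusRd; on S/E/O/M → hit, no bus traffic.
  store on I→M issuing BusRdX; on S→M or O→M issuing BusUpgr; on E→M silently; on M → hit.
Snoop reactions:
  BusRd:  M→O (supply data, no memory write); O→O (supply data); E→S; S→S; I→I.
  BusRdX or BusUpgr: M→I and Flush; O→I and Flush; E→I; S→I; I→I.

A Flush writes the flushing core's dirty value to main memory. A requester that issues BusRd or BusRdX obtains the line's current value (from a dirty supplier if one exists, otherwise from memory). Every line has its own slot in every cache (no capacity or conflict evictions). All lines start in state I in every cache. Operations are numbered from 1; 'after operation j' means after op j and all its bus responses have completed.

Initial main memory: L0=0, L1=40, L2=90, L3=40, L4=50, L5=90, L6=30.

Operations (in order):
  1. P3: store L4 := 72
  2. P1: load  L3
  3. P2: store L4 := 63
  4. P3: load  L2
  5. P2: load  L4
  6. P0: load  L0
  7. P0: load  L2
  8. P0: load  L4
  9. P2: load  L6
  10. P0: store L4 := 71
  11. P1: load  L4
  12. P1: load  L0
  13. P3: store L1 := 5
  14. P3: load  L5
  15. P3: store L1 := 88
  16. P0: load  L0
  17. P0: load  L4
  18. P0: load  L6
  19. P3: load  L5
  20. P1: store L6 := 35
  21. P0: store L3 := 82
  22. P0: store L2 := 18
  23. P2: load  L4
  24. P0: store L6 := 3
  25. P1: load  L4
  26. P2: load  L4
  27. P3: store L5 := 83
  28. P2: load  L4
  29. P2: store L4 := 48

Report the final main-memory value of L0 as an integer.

memory[L0] = 0

1. P3: store L4 := 72  bus=[BusRdX]  L4: P0=I P1=I P2=I P3=M  mem[L4]=50
2. P1: load  L3  bus=[BusRd]  L3: P0=I P1=E P2=I P3=I  mem[L3]=40
3. P2: store L4 := 63  bus=[BusRdX,Flush]  L4: P0=I P1=I P2=M P3=I  mem[L4]=72
4. P3: load  L2  bus=[BusRd]  L2: P0=I P1=I P2=I P3=E  mem[L2]=90
5. P2: load  L4  bus=[-]  L4: P0=I P1=I P2=M P3=I  mem[L4]=72
6. P0: load  L0  bus=[BusRd]  L0: P0=E P1=I P2=I P3=I  mem[L0]=0
7. P0: load  L2  bus=[BusRd]  L2: P0=S P1=I P2=I P3=S  mem[L2]=90
8. P0: load  L4  bus=[BusRd]  L4: P0=S P1=I P2=O P3=I  mem[L4]=72
9. P2: load  L6  bus=[BusRd]  L6: P0=I P1=I P2=E P3=I  mem[L6]=30
10. P0: store L4 := 71  bus=[BusUpgr,Flush]  L4: P0=M P1=I P2=I P3=I  mem[L4]=63
11. P1: load  L4  bus=[BusRd]  L4: P0=O P1=S P2=I P3=I  mem[L4]=63
12. P1: load  L0  bus=[BusRd]  L0: P0=S P1=S P2=I P3=I  mem[L0]=0
13. P3: store L1 := 5  bus=[BusRdX]  L1: P0=I P1=I P2=I P3=M  mem[L1]=40
14. P3: load  L5  bus=[BusRd]  L5: P0=I P1=I P2=I P3=E  mem[L5]=90
15. P3: store L1 := 88  bus=[-]  L1: P0=I P1=I P2=I P3=M  mem[L1]=40
16. P0: load  L0  bus=[-]  L0: P0=S P1=S P2=I P3=I  mem[L0]=0
17. P0: load  L4  bus=[-]  L4: P0=O P1=S P2=I P3=I  mem[L4]=63
18. P0: load  L6  bus=[BusRd]  L6: P0=S P1=I P2=S P3=I  mem[L6]=30
19. P3: load  L5  bus=[-]  L5: P0=I P1=I P2=I P3=E  mem[L5]=90
20. P1: store L6 := 35  bus=[BusRdX]  L6: P0=I P1=M P2=I P3=I  mem[L6]=30
21. P0: store L3 := 82  bus=[BusRdX]  L3: P0=M P1=I P2=I P3=I  mem[L3]=40
22. P0: store L2 := 18  bus=[BusUpgr]  L2: P0=M P1=I P2=I P3=I  mem[L2]=90
23. P2: load  L4  bus=[BusRd]  L4: P0=O P1=S P2=S P3=I  mem[L4]=63
24. P0: store L6 := 3  bus=[BusRdX,Flush]  L6: P0=M P1=I P2=I P3=I  mem[L6]=35
25. P1: load  L4  bus=[-]  L4: P0=O P1=S P2=S P3=I  mem[L4]=63
26. P2: load  L4  bus=[-]  L4: P0=O P1=S P2=S P3=I  mem[L4]=63
27. P3: store L5 := 83  bus=[-]  L5: P0=I P1=I P2=I P3=M  mem[L5]=90
28. P2: load  L4  bus=[-]  L4: P0=O P1=S P2=S P3=I  mem[L4]=63
29. P2: store L4 := 48  bus=[BusUpgr,Flush]  L4: P0=I P1=I P2=M P3=I  mem[L4]=71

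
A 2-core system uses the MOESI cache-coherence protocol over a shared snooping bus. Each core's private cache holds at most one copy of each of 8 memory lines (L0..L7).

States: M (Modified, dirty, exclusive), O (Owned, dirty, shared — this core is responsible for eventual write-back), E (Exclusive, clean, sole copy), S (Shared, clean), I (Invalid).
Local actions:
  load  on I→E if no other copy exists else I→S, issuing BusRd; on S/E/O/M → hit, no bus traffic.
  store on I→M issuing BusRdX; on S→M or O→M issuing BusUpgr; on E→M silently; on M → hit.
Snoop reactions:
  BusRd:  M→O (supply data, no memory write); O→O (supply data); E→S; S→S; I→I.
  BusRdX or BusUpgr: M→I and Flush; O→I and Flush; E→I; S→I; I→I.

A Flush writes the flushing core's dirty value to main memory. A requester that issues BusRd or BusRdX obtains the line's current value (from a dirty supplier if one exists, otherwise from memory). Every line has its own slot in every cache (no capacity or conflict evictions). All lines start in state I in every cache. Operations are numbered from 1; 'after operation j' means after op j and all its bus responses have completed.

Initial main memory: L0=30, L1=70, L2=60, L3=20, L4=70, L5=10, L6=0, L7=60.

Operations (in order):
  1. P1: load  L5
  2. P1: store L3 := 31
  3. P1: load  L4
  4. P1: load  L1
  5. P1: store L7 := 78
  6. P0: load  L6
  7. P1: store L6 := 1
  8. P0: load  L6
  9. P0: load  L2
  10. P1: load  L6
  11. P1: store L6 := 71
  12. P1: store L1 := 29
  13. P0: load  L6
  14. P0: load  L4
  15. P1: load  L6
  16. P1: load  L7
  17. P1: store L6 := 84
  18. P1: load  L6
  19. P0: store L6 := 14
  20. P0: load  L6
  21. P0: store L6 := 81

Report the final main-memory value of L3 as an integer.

memory[L3] = 20

  op1 P1: load  L5 → I/E on L5; bus BusRd; mem=10
  op2 P1: store L3 := 31 → I/M on L3; bus BusRdX; mem=20
  op3 P1: load  L4 → I/E on L4; bus BusRd; mem=70
  op4 P1: load  L1 → I/E on L1; bus BusRd; mem=70
  op5 P1: store L7 := 78 → I/M on L7; bus BusRdX; mem=60
  op6 P0: load  L6 → E/I on L6; bus BusRd; mem=0
  op7 P1: store L6 := 1 → I/M on L6; bus BusRdX; mem=0
  op8 P0: load  L6 → S/O on L6; bus BusRd; mem=0
  op9 P0: load  L2 → E/I on L2; bus BusRd; mem=60
  op10 P1: load  L6 → S/O on L6; bus (none); mem=0
  op11 P1: store L6 := 71 → I/M on L6; bus BusUpgr; mem=0
  op12 P1: store L1 := 29 → I/M on L1; bus (none); mem=70
  op13 P0: load  L6 → S/O on L6; bus BusRd; mem=0
  op14 P0: load  L4 → S/S on L4; bus BusRd; mem=70
  op15 P1: load  L6 → S/O on L6; bus (none); mem=0
  op16 P1: load  L7 → I/M on L7; bus (none); mem=60
  op17 P1: store L6 := 84 → I/M on L6; bus BusUpgr; mem=0
  op18 P1: load  L6 → I/M on L6; bus (none); mem=0
  op19 P0: store L6 := 14 → M/I on L6; bus BusRdX Flush; mem=84
  op20 P0: load  L6 → M/I on L6; bus (none); mem=84
  op21 P0: store L6 := 81 → M/I on L6; bus (none); mem=84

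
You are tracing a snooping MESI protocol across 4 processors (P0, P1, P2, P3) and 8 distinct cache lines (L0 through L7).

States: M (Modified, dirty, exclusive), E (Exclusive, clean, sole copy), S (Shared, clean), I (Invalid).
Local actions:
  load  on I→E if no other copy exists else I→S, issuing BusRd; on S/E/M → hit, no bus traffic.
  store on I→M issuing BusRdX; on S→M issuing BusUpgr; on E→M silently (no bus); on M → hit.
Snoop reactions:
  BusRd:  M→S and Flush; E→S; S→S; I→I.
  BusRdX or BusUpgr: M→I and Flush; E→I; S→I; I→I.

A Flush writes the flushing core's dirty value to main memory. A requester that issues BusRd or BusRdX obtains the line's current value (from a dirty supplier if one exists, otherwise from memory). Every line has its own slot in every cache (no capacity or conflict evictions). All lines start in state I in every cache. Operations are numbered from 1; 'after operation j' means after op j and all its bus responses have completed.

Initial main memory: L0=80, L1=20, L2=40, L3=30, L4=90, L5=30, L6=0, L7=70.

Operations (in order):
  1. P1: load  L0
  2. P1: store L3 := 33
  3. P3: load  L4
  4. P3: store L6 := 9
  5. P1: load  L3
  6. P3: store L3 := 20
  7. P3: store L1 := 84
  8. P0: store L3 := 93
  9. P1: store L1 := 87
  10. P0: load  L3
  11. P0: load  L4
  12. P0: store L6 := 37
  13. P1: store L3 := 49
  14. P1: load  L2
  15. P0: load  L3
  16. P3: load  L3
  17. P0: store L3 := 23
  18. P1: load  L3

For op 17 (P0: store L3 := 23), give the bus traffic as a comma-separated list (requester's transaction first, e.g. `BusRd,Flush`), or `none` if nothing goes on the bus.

bus = BusUpgr

  op1 P1: load  L0 → I/E/I/I on L0; bus BusRd; mem=80
  op2 P1: store L3 := 33 → I/M/I/I on L3; bus BusRdX; mem=30
  op3 P3: load  L4 → I/I/I/E on L4; bus BusRd; mem=90
  op4 P3: store L6 := 9 → I/I/I/M on L6; bus BusRdX; mem=0
  op5 P1: load  L3 → I/M/I/I on L3; bus (none); mem=30
  op6 P3: store L3 := 20 → I/I/I/M on L3; bus BusRdX Flush; mem=33
  op7 P3: store L1 := 84 → I/I/I/M on L1; bus BusRdX; mem=20
  op8 P0: store L3 := 93 → M/I/I/I on L3; bus BusRdX Flush; mem=20
  op9 P1: store L1 := 87 → I/M/I/I on L1; bus BusRdX Flush; mem=84
  op10 P0: load  L3 → M/I/I/I on L3; bus (none); mem=20
  op11 P0: load  L4 → S/I/I/S on L4; bus BusRd; mem=90
  op12 P0: store L6 := 37 → M/I/I/I on L6; bus BusRdX Flush; mem=9
  op13 P1: store L3 := 49 → I/M/I/I on L3; bus BusRdX Flush; mem=93
  op14 P1: load  L2 → I/E/I/I on L2; bus BusRd; mem=40
  op15 P0: load  L3 → S/S/I/I on L3; bus BusRd Flush; mem=49
  op16 P3: load  L3 → S/S/I/S on L3; bus BusRd; mem=49
  op17 P0: store L3 := 23 → M/I/I/I on L3; bus BusUpgr; mem=49
  op18 P1: load  L3 → S/S/I/I on L3; bus BusRd Flush; mem=23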